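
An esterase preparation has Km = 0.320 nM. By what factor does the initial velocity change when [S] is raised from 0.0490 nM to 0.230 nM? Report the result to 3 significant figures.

3.15

The fractional saturations are [S]/(Km+[S]) = 0.0490/0.3690 = 0.1328 and 0.230/0.5500 = 0.4182.
v₂/v₁ is just their ratio: 0.4182/0.1328 = 3.15.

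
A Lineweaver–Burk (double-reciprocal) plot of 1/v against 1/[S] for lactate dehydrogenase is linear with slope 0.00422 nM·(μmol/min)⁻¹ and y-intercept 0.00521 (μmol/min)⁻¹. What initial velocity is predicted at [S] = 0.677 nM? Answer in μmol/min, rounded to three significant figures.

The y-intercept is 1/Vmax, so Vmax = 1/0.00521 = 192 μmol/min.
The slope is Km/Vmax, so Km = 0.00422 × 192 = 0.810 nM.
Then v = 192 × 0.677/(0.810 + 0.677) = 87.4 μmol/min.

87.4 μmol/min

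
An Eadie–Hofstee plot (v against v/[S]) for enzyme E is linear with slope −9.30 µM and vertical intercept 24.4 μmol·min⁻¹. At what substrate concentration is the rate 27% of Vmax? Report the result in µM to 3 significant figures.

3.44 µM

The Eadie–Hofstee slope gives Km = 9.30 µM (slope = −Km).
v/Vmax = [S]/(Km+[S]) = 0.27 ⇒ [S] = Km·0.27/(1−0.27) = 9.30 × 0.3699 = 3.44 µM.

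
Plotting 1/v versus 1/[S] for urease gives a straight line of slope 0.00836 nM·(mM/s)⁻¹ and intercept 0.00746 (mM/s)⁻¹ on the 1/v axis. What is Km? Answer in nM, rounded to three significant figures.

1.12 nM

y-intercept = 1/Vmax ⇒ Vmax = 134 mM/s; slope = Km/Vmax ⇒ Km = slope × Vmax.
Km = 0.00836 × 134 = 1.12 nM.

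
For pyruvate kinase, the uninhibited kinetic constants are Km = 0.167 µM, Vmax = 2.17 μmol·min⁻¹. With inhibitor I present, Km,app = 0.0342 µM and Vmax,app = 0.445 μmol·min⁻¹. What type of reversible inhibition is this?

uncompetitive

Both Km and Vmax decrease by the same factor (~4.88-fold) — characteristic of uncompetitive inhibition.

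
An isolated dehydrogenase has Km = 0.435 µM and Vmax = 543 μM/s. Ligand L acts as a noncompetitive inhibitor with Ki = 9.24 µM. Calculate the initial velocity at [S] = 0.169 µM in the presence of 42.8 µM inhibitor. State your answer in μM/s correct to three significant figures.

With α = 1 + [I]/Ki = 1 + 42.8/9.24 = 5.632, the noncompetitive rate law is v = (Vmax/α)·[S] / (Km + [S]).
v = (543/5.632)×0.169 / (0.435 + 0.169) = 16.29/0.6040 = 27.0 μM/s.

27.0 μM/s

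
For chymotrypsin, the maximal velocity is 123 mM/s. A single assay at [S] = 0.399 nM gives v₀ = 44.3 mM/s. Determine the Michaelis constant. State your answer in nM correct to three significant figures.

0.709 nM

From v = Vmax[S]/(Km+[S]), Km = [S](Vmax − v)/v.
Km = 0.399 × (123 − 44.3) / 44.3 = 31.40/44.3 = 0.709 nM.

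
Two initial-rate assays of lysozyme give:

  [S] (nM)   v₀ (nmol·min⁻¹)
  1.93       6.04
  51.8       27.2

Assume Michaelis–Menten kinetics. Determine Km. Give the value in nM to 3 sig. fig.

From v = Vmax[S]/(Km+[S]), each point gives Vmax = v(Km+[S])/[S].
Equating: 6.04(Km+1.93)/1.93 = 27.2(Km+51.8)/51.8.
3.130·Km + 6.04 = 0.5251·Km + 27.2, so (3.130 − 0.5251)·Km = 27.2 − 6.04.
Km = 21.16/2.604 = 8.12 nM; then Vmax = 6.04(8.12+1.93)/1.93 = 31.5 nmol·min⁻¹.

8.12 nM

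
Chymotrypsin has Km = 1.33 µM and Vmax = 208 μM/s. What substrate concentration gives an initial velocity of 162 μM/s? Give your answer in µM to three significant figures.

4.68 µM

Rearranging v = Vmax[S]/(Km+[S]) gives [S] = Km·v/(Vmax − v).
[S] = 1.33 × 162 / (208 − 162) = 215.5/46.00 = 4.68 µM.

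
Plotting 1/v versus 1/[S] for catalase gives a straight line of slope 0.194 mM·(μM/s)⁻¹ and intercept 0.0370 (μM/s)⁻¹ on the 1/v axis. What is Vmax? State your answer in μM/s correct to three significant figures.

The y-intercept of a Lineweaver–Burk plot equals 1/Vmax, so Vmax = 1/0.0370 = 27.0 μM/s.

27.0 μM/s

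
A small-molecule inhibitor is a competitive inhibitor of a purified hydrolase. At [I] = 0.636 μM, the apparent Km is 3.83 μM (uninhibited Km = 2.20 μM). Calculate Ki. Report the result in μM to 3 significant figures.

Competitive: Km,app = α·Km with α = 1 + [I]/Ki.
α = Km,app/Km = 3.83/2.20 = 1.741.
Since α = 1 + [I]/Ki, [I]/Ki = 1.741 − 1 = 0.7409 and Ki = 0.636/0.7409 = 0.858 μM.

0.858 μM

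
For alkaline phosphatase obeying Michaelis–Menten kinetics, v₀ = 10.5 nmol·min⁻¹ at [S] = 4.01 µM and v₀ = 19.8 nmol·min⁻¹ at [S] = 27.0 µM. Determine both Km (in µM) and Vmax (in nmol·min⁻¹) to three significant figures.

In reciprocal form, 1/v = (Km/Vmax)·(1/[S]) + 1/Vmax. The two points give (1/[S], 1/v) = (0.2494, 0.09524) and (0.03704, 0.05051).
Slope = (0.09524 − 0.05051)/(0.2494 − 0.03704) = 0.2107; intercept = 0.09524 − 0.2107×0.2494 = 0.04270.
Vmax = 1/intercept = 23.4 nmol·min⁻¹; Km = slope × Vmax = 0.2107 × 23.4 = 4.93 µM.

Km = 4.93 µM; Vmax = 23.4 nmol·min⁻¹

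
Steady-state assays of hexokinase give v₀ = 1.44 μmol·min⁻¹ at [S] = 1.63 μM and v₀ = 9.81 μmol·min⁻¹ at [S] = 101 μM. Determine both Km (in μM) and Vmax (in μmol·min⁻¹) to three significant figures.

In reciprocal form, 1/v = (Km/Vmax)·(1/[S]) + 1/Vmax. The two points give (1/[S], 1/v) = (0.6135, 0.6944) and (0.009901, 0.1019).
Slope = (0.6944 − 0.1019)/(0.6135 − 0.009901) = 0.9816; intercept = 0.6944 − 0.9816×0.6135 = 0.09222.
Vmax = 1/intercept = 10.8 μmol·min⁻¹; Km = slope × Vmax = 0.9816 × 10.8 = 10.6 μM.

Km = 10.6 μM; Vmax = 10.8 μmol·min⁻¹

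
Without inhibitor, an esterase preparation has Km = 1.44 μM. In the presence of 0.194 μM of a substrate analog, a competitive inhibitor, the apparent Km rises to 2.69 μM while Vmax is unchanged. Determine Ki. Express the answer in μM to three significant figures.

0.223 μM

Competitive: Km,app = α·Km with α = 1 + [I]/Ki.
α = Km,app/Km = 2.69/1.44 = 1.868.
Since α = 1 + [I]/Ki, [I]/Ki = 1.868 − 1 = 0.8681 and Ki = 0.194/0.8681 = 0.223 μM.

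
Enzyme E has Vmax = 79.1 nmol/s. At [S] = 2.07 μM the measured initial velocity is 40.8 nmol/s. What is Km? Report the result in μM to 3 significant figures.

From v = Vmax[S]/(Km+[S]), Km = [S](Vmax − v)/v.
Km = 2.07 × (79.1 − 40.8) / 40.8 = 79.28/40.8 = 1.94 μM.

1.94 μM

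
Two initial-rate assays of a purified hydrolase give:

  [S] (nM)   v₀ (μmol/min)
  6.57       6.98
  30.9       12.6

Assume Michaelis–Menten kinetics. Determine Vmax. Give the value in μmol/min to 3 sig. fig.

16.1 μmol/min

In reciprocal form, 1/v = (Km/Vmax)·(1/[S]) + 1/Vmax. The two points give (1/[S], 1/v) = (0.1522, 0.1433) and (0.03236, 0.07937).
Slope = (0.1433 − 0.07937)/(0.1522 − 0.03236) = 0.5332; intercept = 0.1433 − 0.5332×0.1522 = 0.06211.
Vmax = 1/intercept = 16.1 μmol/min; Km = slope × Vmax = 0.5332 × 16.1 = 8.58 nM.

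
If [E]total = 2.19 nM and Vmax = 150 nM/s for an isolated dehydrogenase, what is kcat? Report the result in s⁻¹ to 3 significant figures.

68.5 s⁻¹

kcat = Vmax/[E]total = 150 nM/s / 2.19 nM = 68.5 s⁻¹.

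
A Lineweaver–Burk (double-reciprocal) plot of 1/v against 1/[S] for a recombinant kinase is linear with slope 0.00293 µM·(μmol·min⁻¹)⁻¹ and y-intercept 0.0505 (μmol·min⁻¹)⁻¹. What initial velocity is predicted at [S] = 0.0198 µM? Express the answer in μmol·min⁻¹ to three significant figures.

The y-intercept is 1/Vmax, so Vmax = 1/0.0505 = 19.8 μmol·min⁻¹.
The slope is Km/Vmax, so Km = 0.00293 × 19.8 = 0.0580 µM.
Then v = 19.8 × 0.0198/(0.0580 + 0.0198) = 5.04 μmol·min⁻¹.

5.04 μmol·min⁻¹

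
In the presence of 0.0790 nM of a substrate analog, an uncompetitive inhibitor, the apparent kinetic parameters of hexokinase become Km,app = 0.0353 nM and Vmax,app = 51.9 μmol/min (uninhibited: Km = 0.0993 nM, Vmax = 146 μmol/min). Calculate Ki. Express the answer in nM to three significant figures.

0.0436 nM

Uncompetitive: Vmax,app = Vmax/α (and Km,app = Km/α) with α = 1 + [I]/Ki.
α = Vmax/Vmax,app = 146/51.9 = 2.813.
Ki = [I]/(α − 1) = 0.0790/1.813 = 0.0436 nM.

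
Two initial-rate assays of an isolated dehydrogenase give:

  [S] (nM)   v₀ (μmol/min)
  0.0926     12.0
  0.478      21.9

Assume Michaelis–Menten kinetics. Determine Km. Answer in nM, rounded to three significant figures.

In reciprocal form, 1/v = (Km/Vmax)·(1/[S]) + 1/Vmax. The two points give (1/[S], 1/v) = (10.80, 0.08333) and (2.092, 0.04566).
Slope = (0.08333 − 0.04566)/(10.80 − 2.092) = 0.004327; intercept = 0.08333 − 0.004327×10.80 = 0.03661.
Vmax = 1/intercept = 27.3 μmol/min; Km = slope × Vmax = 0.004327 × 27.3 = 0.118 nM.

0.118 nM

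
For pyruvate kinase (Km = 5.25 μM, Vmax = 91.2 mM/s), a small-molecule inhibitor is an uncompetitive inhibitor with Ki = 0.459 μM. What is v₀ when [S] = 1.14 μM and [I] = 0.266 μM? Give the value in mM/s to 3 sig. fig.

14.7 mM/s

With α = 1 + [I]/Ki = 1 + 0.266/0.459 = 1.580, the uncompetitive rate law is v = (Vmax/α)·[S] / (Km/α + [S]).
v = (91.2/1.580)×1.14 / (5.25/1.580 + 1.14) = 65.82/4.464 = 14.7 mM/s.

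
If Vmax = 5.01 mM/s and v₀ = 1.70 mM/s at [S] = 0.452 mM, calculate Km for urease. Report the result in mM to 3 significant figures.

0.880 mM

From v = Vmax[S]/(Km+[S]), Km = [S](Vmax − v)/v.
Km = 0.452 × (5.01 − 1.70) / 1.70 = 1.496/1.70 = 0.880 mM.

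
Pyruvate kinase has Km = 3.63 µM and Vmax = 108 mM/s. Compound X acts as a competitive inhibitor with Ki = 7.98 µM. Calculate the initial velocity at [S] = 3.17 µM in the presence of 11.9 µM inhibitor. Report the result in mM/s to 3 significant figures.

28.0 mM/s

With α = 1 + [I]/Ki = 1 + 11.9/7.98 = 2.491, the competitive rate law is v = Vmax[S] / (αKm + [S]).
v = 108×3.17 / (2.491×3.63 + 3.17) = 342.4/12.21 = 28.0 mM/s.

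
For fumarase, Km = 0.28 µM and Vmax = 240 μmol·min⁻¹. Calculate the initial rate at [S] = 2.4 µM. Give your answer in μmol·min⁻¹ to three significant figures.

215 μmol·min⁻¹

[S]/(Km+[S]) = 2.4/2.680 = 0.8955, the fractional saturation.
v = 0.8955 × Vmax = 0.8955 × 240 = 215 μmol·min⁻¹.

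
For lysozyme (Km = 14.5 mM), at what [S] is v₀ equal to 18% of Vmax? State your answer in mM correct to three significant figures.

3.18 mM

v/Vmax = [S]/(Km+[S]) = 0.18, so [S] = Km·0.18/(1 − 0.18) = 14.5 × 0.2195.
[S] = 3.18 mM.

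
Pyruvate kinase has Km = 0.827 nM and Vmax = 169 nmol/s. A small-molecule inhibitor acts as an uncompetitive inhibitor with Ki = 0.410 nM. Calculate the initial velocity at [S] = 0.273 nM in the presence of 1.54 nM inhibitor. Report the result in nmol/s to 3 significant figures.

21.7 nmol/s

With α = 1 + [I]/Ki = 1 + 1.54/0.410 = 4.756, the uncompetitive rate law is v = (Vmax/α)·[S] / (Km/α + [S]).
v = (169/4.756)×0.273 / (0.827/4.756 + 0.273) = 9.701/0.4469 = 21.7 nmol/s.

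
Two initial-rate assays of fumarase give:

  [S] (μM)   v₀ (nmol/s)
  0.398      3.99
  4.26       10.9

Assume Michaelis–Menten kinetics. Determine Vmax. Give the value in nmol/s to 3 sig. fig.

13.3 nmol/s

In reciprocal form, 1/v = (Km/Vmax)·(1/[S]) + 1/Vmax. The two points give (1/[S], 1/v) = (2.513, 0.2506) and (0.2347, 0.09174).
Slope = (0.2506 − 0.09174)/(2.513 − 0.2347) = 0.06975; intercept = 0.2506 − 0.06975×2.513 = 0.07537.
Vmax = 1/intercept = 13.3 nmol/s; Km = slope × Vmax = 0.06975 × 13.3 = 0.925 μM.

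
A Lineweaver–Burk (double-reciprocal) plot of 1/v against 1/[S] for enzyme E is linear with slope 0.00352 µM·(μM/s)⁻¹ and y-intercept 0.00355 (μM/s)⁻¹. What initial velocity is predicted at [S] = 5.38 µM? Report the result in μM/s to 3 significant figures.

The y-intercept is 1/Vmax, so Vmax = 1/0.00355 = 282 μM/s.
The slope is Km/Vmax, so Km = 0.00352 × 282 = 0.992 µM.
Then v = 282 × 5.38/(0.992 + 5.38) = 238 μM/s.

238 μM/s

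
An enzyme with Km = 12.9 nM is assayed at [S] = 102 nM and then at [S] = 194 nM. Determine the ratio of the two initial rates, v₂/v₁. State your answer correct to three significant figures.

Since Vmax cancels, v₂/v₁ = [S]₂(Km+[S]₁) / [S]₁(Km+[S]₂).
= 194×(12.9+102) / (102×(12.9+194)) = 22290/21100 = 1.06.

1.06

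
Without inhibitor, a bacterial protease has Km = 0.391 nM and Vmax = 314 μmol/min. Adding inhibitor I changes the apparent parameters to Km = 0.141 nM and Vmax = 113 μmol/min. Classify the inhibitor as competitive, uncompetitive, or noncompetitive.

uncompetitive

Both Km and Vmax decrease by the same factor (~2.77-fold) — characteristic of uncompetitive inhibition.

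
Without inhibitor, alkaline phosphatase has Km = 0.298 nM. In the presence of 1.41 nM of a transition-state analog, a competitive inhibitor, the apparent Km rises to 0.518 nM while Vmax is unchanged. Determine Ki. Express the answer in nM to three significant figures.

Competitive: Km,app = α·Km with α = 1 + [I]/Ki.
α = Km,app/Km = 0.518/0.298 = 1.738.
Ki = [I]/(α − 1) = 1.41/0.7383 = 1.91 nM.

1.91 nM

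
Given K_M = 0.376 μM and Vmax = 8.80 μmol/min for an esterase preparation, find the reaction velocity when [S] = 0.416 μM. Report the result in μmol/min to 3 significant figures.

v = Vmax·[S]/(Km + [S]) = 8.80 × 0.416 / (0.376 + 0.416)
  = 3.661 / 0.7920 = 4.62 μmol/min.

4.62 μmol/min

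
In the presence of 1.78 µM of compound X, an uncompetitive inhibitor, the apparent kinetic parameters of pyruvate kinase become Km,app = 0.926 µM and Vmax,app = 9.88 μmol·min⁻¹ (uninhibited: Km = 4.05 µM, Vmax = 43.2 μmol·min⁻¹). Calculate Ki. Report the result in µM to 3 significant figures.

Uncompetitive: Vmax,app = Vmax/α (and Km,app = Km/α) with α = 1 + [I]/Ki.
α = Vmax/Vmax,app = 43.2/9.88 = 4.372.
Since α = 1 + [I]/Ki, [I]/Ki = 4.372 − 1 = 3.372 and Ki = 1.78/3.372 = 0.528 µM.

0.528 µM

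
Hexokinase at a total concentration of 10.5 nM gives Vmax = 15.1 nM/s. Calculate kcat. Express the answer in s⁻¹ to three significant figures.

1.44 s⁻¹

kcat = Vmax/[E]total = 15.1 nM/s / 10.5 nM = 1.44 s⁻¹.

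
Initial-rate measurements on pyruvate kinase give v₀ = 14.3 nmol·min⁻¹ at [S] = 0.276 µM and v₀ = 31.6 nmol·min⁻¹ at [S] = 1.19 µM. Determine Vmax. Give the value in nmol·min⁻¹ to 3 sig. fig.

From v = Vmax[S]/(Km+[S]), each point gives Vmax = v(Km+[S])/[S].
Equating: 14.3(Km+0.276)/0.276 = 31.6(Km+1.19)/1.19.
51.81·Km + 14.3 = 26.55·Km + 31.6, so (51.81 − 26.55)·Km = 31.6 − 14.3.
Km = 17.30/25.26 = 0.685 µM; then Vmax = 14.3(0.685+0.276)/0.276 = 49.8 nmol·min⁻¹.

49.8 nmol·min⁻¹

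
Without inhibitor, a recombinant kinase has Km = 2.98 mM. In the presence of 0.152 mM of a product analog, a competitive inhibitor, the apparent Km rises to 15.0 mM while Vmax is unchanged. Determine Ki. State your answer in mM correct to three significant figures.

0.0377 mM

Competitive: Km,app = α·Km with α = 1 + [I]/Ki.
α = Km,app/Km = 15.0/2.98 = 5.034.
Ki = [I]/(α − 1) = 0.152/4.034 = 0.0377 mM.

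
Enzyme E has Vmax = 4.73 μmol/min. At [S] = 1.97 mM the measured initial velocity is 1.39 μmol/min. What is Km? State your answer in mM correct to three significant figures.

From v = Vmax[S]/(Km+[S]), Km = [S](Vmax − v)/v.
Km = 1.97 × (4.73 − 1.39) / 1.39 = 6.580/1.39 = 4.73 mM.

4.73 mM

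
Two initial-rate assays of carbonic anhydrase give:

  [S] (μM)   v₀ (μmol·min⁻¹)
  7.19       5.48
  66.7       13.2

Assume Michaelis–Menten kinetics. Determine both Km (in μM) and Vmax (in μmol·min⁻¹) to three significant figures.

From v = Vmax[S]/(Km+[S]), each point gives Vmax = v(Km+[S])/[S].
Equating: 5.48(Km+7.19)/7.19 = 13.2(Km+66.7)/66.7.
0.7622·Km + 5.48 = 0.1979·Km + 13.2, so (0.7622 − 0.1979)·Km = 13.2 − 5.48.
Km = 7.720/0.5643 = 13.7 μM; then Vmax = 5.48(13.7+7.19)/7.19 = 15.9 μmol·min⁻¹.

Km = 13.7 μM; Vmax = 15.9 μmol·min⁻¹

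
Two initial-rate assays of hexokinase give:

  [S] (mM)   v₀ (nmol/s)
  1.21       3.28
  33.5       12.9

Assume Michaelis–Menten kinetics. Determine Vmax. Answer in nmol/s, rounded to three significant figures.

In reciprocal form, 1/v = (Km/Vmax)·(1/[S]) + 1/Vmax. The two points give (1/[S], 1/v) = (0.8264, 0.3049) and (0.02985, 0.07752).
Slope = (0.3049 − 0.07752)/(0.8264 − 0.02985) = 0.2854; intercept = 0.3049 − 0.2854×0.8264 = 0.06900.
Vmax = 1/intercept = 14.5 nmol/s; Km = slope × Vmax = 0.2854 × 14.5 = 4.14 mM.

14.5 nmol/s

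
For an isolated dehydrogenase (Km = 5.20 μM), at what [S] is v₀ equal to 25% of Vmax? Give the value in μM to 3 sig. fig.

1.73 μM

v/Vmax = [S]/(Km+[S]) = 0.25, so [S] = Km·0.25/(1 − 0.25) = 5.20 × 0.3333.
[S] = 1.73 μM.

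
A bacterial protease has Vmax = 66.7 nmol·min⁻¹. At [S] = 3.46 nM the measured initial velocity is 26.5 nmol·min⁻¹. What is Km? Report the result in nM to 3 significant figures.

From v = Vmax[S]/(Km+[S]), Km = [S](Vmax − v)/v.
Km = 3.46 × (66.7 − 26.5) / 26.5 = 139.1/26.5 = 5.25 nM.

5.25 nM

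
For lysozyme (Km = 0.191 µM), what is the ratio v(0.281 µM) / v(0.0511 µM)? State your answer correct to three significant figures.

2.82

The fractional saturations are [S]/(Km+[S]) = 0.0511/0.2421 = 0.2111 and 0.281/0.4720 = 0.5953.
v₂/v₁ is just their ratio: 0.5953/0.2111 = 2.82.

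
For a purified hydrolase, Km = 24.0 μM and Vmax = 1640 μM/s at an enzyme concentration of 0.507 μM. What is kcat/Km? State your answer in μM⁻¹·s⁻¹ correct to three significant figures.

135 μM⁻¹·s⁻¹

kcat = Vmax/[E]total = 1640/0.507 = 3230 s⁻¹.
kcat/Km = 3230/24.0 = 135 μM⁻¹·s⁻¹.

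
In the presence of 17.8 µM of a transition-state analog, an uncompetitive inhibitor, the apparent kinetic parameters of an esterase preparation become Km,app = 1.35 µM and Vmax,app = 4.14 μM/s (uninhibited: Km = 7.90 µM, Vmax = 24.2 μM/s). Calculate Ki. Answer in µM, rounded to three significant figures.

3.67 µM

Uncompetitive: Vmax,app = Vmax/α (and Km,app = Km/α) with α = 1 + [I]/Ki.
α = Vmax/Vmax,app = 24.2/4.14 = 5.845.
Since α = 1 + [I]/Ki, [I]/Ki = 5.845 − 1 = 4.845 and Ki = 17.8/4.845 = 3.67 µM.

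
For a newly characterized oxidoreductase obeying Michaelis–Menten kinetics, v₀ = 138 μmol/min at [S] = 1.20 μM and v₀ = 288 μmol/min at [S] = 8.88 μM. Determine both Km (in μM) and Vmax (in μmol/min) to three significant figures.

In reciprocal form, 1/v = (Km/Vmax)·(1/[S]) + 1/Vmax. The two points give (1/[S], 1/v) = (0.8333, 0.007246) and (0.1126, 0.003472).
Slope = (0.007246 − 0.003472)/(0.8333 − 0.1126) = 0.005237; intercept = 0.007246 − 0.005237×0.8333 = 0.002883.
Vmax = 1/intercept = 347 μmol/min; Km = slope × Vmax = 0.005237 × 347 = 1.82 μM.

Km = 1.82 μM; Vmax = 347 μmol/min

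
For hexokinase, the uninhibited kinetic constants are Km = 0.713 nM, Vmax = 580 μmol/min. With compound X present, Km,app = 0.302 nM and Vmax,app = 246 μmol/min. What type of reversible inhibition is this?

Both Km and Vmax decrease by the same factor (~2.36-fold) — characteristic of uncompetitive inhibition.

uncompetitive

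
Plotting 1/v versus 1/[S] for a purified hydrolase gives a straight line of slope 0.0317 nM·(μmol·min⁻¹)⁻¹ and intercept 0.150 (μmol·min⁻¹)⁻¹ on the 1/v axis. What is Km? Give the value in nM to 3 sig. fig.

0.211 nM

y-intercept = 1/Vmax ⇒ Vmax = 6.67 μmol·min⁻¹; slope = Km/Vmax ⇒ Km = slope × Vmax.
Km = 0.0317 × 6.67 = 0.211 nM.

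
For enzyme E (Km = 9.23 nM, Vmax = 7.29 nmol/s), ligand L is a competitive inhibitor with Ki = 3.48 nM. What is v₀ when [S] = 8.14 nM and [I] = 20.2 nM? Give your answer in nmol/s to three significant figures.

With α = 1 + [I]/Ki = 1 + 20.2/3.48 = 6.805, the competitive rate law is v = Vmax[S] / (αKm + [S]).
v = 7.29×8.14 / (6.805×9.23 + 8.14) = 59.34/70.95 = 0.836 nmol/s.

0.836 nmol/s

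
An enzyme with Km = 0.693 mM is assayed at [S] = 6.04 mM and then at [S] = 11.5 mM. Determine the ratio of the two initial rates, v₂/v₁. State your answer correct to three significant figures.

The fractional saturations are [S]/(Km+[S]) = 6.04/6.733 = 0.8971 and 11.5/12.19 = 0.9432.
v₂/v₁ is just their ratio: 0.9432/0.8971 = 1.05.

1.05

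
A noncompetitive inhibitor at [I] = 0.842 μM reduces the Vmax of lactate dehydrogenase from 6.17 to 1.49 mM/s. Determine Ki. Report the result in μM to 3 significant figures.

Noncompetitive: Vmax,app = Vmax/α with α = 1 + [I]/Ki.
α = Vmax/Vmax,app = 6.17/1.49 = 4.141.
Since α = 1 + [I]/Ki, [I]/Ki = 4.141 − 1 = 3.141 and Ki = 0.842/3.141 = 0.268 μM.

0.268 μM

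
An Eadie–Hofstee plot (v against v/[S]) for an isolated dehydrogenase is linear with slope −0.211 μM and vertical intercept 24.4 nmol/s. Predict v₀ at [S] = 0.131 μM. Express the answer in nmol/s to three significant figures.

In the Eadie–Hofstee form v = Vmax − Km·(v/[S]), the slope is −Km and the intercept is Vmax, so Km = 0.211 μM and Vmax = 24.4 nmol/s.
v = 24.4 × 0.131/(0.211 + 0.131) = 9.35 nmol/s.

9.35 nmol/s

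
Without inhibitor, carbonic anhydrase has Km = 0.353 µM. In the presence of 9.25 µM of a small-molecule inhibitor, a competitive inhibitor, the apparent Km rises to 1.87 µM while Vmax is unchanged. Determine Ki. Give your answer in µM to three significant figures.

2.15 µM

Competitive: Km,app = α·Km with α = 1 + [I]/Ki.
α = Km,app/Km = 1.87/0.353 = 5.297.
Ki = [I]/(α − 1) = 9.25/4.297 = 2.15 µM.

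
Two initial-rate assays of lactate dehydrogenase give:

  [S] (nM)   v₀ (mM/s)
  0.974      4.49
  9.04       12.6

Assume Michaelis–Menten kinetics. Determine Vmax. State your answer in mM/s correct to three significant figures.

16.1 mM/s

From v = Vmax[S]/(Km+[S]), each point gives Vmax = v(Km+[S])/[S].
Equating: 4.49(Km+0.974)/0.974 = 12.6(Km+9.04)/9.04.
4.610·Km + 4.49 = 1.394·Km + 12.6, so (4.610 − 1.394)·Km = 12.6 − 4.49.
Km = 8.110/3.216 = 2.52 nM; then Vmax = 4.49(2.52+0.974)/0.974 = 16.1 mM/s.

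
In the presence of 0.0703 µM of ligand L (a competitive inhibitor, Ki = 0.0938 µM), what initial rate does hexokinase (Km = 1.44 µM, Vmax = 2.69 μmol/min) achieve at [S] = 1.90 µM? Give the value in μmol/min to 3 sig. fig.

1.16 μmol/min

α = 1 + [I]/Ki = 1 + 0.0703/0.0938 = 1.749.
For a competitive inhibitor, Vmax is unchanged and the apparent Km becomes α·Km: Km,app = 2.52 µM, Vmax,app = 2.69 μmol/min.
v = Vmax,app·[S]/(Km,app + [S]) = 2.69 × 1.90/(2.52 + 1.90) = 1.16 μmol/min.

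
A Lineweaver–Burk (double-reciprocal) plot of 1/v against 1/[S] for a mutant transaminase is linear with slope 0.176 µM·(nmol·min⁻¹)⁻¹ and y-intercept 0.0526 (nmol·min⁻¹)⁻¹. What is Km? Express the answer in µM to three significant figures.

3.35 µM

y-intercept = 1/Vmax ⇒ Vmax = 19.0 nmol·min⁻¹; slope = Km/Vmax ⇒ Km = slope × Vmax.
Km = 0.176 × 19.0 = 3.35 µM.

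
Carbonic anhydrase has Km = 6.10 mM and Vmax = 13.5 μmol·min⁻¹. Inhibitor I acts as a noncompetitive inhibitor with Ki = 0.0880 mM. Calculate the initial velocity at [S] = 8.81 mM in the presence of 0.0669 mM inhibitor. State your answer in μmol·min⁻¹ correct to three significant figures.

4.53 μmol·min⁻¹

α = 1 + [I]/Ki = 1 + 0.0669/0.0880 = 1.760.
For a noncompetitive inhibitor, Vmax is reduced to Vmax/α while Km is unchanged: Km,app = 6.10 mM, Vmax,app = 7.67 μmol·min⁻¹.
v = Vmax,app·[S]/(Km,app + [S]) = 7.67 × 8.81/(6.10 + 8.81) = 4.53 μmol·min⁻¹.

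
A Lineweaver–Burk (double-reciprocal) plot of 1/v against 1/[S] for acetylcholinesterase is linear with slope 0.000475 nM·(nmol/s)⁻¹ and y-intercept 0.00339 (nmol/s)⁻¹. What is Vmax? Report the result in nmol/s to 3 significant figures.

295 nmol/s

The y-intercept of a Lineweaver–Burk plot equals 1/Vmax, so Vmax = 1/0.00339 = 295 nmol/s.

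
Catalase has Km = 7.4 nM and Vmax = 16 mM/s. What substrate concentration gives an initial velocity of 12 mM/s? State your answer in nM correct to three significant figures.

22.2 nM

Rearranging v = Vmax[S]/(Km+[S]) gives [S] = Km·v/(Vmax − v).
[S] = 7.4 × 12 / (16 − 12) = 88.80/4.000 = 22.2 nM.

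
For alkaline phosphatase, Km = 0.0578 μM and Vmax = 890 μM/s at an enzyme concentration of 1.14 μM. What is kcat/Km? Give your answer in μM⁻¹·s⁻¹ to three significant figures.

13500 μM⁻¹·s⁻¹

kcat = Vmax/[E]total = 890/1.14 = 781 s⁻¹.
kcat/Km = 781/0.0578 = 13500 μM⁻¹·s⁻¹.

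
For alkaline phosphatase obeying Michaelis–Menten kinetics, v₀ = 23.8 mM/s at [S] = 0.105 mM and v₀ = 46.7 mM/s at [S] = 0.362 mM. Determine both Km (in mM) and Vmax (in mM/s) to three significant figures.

From v = Vmax[S]/(Km+[S]), each point gives Vmax = v(Km+[S])/[S].
Equating: 23.8(Km+0.105)/0.105 = 46.7(Km+0.362)/0.362.
226.7·Km + 23.8 = 129.0·Km + 46.7, so (226.7 − 129.0)·Km = 46.7 − 23.8.
Km = 22.90/97.66 = 0.234 mM; then Vmax = 23.8(0.234+0.105)/0.105 = 76.9 mM/s.

Km = 0.234 mM; Vmax = 76.9 mM/s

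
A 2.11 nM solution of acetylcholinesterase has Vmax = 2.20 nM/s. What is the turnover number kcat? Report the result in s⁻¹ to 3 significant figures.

kcat = Vmax/[E]total = 2.20 nM/s / 2.11 nM = 1.04 s⁻¹.

1.04 s⁻¹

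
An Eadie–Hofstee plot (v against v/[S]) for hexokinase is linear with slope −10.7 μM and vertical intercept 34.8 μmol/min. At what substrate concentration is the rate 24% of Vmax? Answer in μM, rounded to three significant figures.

3.38 μM

The Eadie–Hofstee slope gives Km = 10.7 μM (slope = −Km).
v/Vmax = [S]/(Km+[S]) = 0.24 ⇒ [S] = Km·0.24/(1−0.24) = 10.7 × 0.3158 = 3.38 μM.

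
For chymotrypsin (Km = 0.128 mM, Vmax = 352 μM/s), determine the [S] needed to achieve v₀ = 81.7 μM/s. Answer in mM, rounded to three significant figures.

Rearranging v = Vmax[S]/(Km+[S]) gives [S] = Km·v/(Vmax − v).
[S] = 0.128 × 81.7 / (352 − 81.7) = 10.46/270.3 = 0.0387 mM.

0.0387 mM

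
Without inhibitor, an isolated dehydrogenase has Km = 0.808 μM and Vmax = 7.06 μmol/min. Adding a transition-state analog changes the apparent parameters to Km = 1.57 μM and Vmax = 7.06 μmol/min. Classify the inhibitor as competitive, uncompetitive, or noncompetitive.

competitive

Km increases (0.808 → 1.57 μM) while Vmax is unchanged — the hallmark of competitive inhibition.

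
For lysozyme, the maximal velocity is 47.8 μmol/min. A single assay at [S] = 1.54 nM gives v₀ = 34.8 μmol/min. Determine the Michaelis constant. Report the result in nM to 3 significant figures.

0.575 nM

From v = Vmax[S]/(Km+[S]), Km = [S](Vmax − v)/v.
Km = 1.54 × (47.8 − 34.8) / 34.8 = 20.02/34.8 = 0.575 nM.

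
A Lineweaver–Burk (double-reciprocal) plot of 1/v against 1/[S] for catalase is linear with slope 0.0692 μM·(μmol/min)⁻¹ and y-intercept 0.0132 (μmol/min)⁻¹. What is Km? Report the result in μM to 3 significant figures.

y-intercept = 1/Vmax ⇒ Vmax = 75.8 μmol/min; slope = Km/Vmax ⇒ Km = slope × Vmax.
Km = 0.0692 × 75.8 = 5.24 μM.

5.24 μM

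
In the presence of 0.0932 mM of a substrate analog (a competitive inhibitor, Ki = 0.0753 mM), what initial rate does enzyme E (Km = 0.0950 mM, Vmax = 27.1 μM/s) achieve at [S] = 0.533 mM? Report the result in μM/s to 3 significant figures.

19.4 μM/s

α = 1 + [I]/Ki = 1 + 0.0932/0.0753 = 2.238.
For a competitive inhibitor, Vmax is unchanged and the apparent Km becomes α·Km: Km,app = 0.213 mM, Vmax,app = 27.1 μM/s.
v = Vmax,app·[S]/(Km,app + [S]) = 27.1 × 0.533/(0.213 + 0.533) = 19.4 μM/s.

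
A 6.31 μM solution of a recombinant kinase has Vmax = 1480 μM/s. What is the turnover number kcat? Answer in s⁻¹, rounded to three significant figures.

kcat = Vmax/[E]total = 1480 μM/s / 6.31 μM = 235 s⁻¹.

235 s⁻¹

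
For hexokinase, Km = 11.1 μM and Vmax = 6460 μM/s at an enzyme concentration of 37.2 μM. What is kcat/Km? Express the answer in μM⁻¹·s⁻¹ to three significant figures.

kcat = Vmax/[E]total = 6460/37.2 = 174 s⁻¹.
kcat/Km = 174/11.1 = 15.6 μM⁻¹·s⁻¹.

15.6 μM⁻¹·s⁻¹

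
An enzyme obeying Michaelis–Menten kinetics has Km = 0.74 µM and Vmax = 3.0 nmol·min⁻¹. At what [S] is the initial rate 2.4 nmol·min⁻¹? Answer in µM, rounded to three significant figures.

The required fractional saturation is v/Vmax = 2.4/3.0 = 0.8000.
Then [S]/(Km+[S]) = 0.8000 ⇒ [S] = 0.74 × 0.8000/(1 − 0.8000) = 2.96 µM.

2.96 µM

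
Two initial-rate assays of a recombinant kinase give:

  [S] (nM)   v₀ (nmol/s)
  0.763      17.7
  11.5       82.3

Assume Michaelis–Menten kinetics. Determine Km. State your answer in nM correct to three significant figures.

4.03 nM

From v = Vmax[S]/(Km+[S]), each point gives Vmax = v(Km+[S])/[S].
Equating: 17.7(Km+0.763)/0.763 = 82.3(Km+11.5)/11.5.
23.20·Km + 17.7 = 7.157·Km + 82.3, so (23.20 − 7.157)·Km = 82.3 − 17.7.
Km = 64.60/16.04 = 4.03 nM; then Vmax = 17.7(4.03+0.763)/0.763 = 111 nmol/s.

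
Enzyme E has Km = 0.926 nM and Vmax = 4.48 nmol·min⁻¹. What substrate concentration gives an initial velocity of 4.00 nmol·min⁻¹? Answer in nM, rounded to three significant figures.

Rearranging v = Vmax[S]/(Km+[S]) gives [S] = Km·v/(Vmax − v).
[S] = 0.926 × 4.00 / (4.48 − 4.00) = 3.704/0.4800 = 7.72 nM.

7.72 nM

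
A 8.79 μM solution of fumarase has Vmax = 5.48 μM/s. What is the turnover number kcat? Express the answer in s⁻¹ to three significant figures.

kcat = Vmax/[E]total = 5.48 μM/s / 8.79 μM = 0.623 s⁻¹.

0.623 s⁻¹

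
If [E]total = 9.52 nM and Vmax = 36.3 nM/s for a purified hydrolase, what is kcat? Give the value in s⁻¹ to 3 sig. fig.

3.81 s⁻¹

kcat = Vmax/[E]total = 36.3 nM/s / 9.52 nM = 3.81 s⁻¹.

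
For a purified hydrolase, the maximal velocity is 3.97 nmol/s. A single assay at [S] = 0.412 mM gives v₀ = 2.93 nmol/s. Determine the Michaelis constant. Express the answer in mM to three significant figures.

0.146 mM

v/Vmax = 2.93/3.97 = 0.7380 = [S]/(Km+[S]).
So Km + [S] = [S]/0.7380 = 0.5582 mM, giving Km = 0.5582 − 0.412 = 0.146 mM.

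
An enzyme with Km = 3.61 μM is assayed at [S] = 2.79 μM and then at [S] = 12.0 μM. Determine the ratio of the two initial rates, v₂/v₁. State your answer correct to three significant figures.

1.76

Since Vmax cancels, v₂/v₁ = [S]₂(Km+[S]₁) / [S]₁(Km+[S]₂).
= 12.0×(3.61+2.79) / (2.79×(3.61+12.0)) = 76.80/43.55 = 1.76.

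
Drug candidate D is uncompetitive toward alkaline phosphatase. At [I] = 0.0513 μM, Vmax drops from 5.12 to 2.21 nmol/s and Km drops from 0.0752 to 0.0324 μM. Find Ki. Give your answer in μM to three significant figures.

0.0390 μM

Uncompetitive: Vmax,app = Vmax/α (and Km,app = Km/α) with α = 1 + [I]/Ki.
α = Vmax/Vmax,app = 5.12/2.21 = 2.317.
Ki = [I]/(α − 1) = 0.0513/1.317 = 0.0390 μM.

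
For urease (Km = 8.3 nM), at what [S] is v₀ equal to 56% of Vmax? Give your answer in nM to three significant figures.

v/Vmax = [S]/(Km+[S]) = 0.56, so [S] = Km·0.56/(1 − 0.56) = 8.3 × 1.273.
[S] = 10.6 nM.

10.6 nM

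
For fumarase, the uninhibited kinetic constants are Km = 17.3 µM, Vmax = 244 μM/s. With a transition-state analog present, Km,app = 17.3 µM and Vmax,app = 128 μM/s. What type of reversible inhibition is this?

Vmax decreases (244 → 128 μM/s) while Km is unchanged — pure noncompetitive inhibition.

noncompetitive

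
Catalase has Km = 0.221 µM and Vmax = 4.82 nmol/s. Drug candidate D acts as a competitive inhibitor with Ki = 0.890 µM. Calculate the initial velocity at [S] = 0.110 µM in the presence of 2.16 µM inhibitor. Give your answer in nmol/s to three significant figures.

0.611 nmol/s

α = 1 + [I]/Ki = 1 + 2.16/0.890 = 3.427.
For a competitive inhibitor, Vmax is unchanged and the apparent Km becomes α·Km: Km,app = 0.757 µM, Vmax,app = 4.82 nmol/s.
v = Vmax,app·[S]/(Km,app + [S]) = 4.82 × 0.110/(0.757 + 0.110) = 0.611 nmol/s.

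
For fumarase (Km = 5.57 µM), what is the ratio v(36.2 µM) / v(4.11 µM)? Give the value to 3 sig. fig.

Since Vmax cancels, v₂/v₁ = [S]₂(Km+[S]₁) / [S]₁(Km+[S]₂).
= 36.2×(5.57+4.11) / (4.11×(5.57+36.2)) = 350.4/171.7 = 2.04.

2.04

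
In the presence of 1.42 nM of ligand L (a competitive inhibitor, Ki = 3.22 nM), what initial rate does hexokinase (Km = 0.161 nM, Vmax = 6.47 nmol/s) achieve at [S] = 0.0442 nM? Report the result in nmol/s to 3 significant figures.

1.04 nmol/s

With α = 1 + [I]/Ki = 1 + 1.42/3.22 = 1.441, the competitive rate law is v = Vmax[S] / (αKm + [S]).
v = 6.47×0.0442 / (1.441×0.161 + 0.0442) = 0.2860/0.2762 = 1.04 nmol/s.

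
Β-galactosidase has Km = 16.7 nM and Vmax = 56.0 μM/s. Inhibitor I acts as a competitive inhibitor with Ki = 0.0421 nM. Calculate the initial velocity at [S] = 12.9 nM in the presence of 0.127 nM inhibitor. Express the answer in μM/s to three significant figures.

9.03 μM/s

α = 1 + [I]/Ki = 1 + 0.127/0.0421 = 4.017.
For a competitive inhibitor, Vmax is unchanged and the apparent Km becomes α·Km: Km,app = 67.1 nM, Vmax,app = 56.0 μM/s.
v = Vmax,app·[S]/(Km,app + [S]) = 56.0 × 12.9/(67.1 + 12.9) = 9.03 μM/s.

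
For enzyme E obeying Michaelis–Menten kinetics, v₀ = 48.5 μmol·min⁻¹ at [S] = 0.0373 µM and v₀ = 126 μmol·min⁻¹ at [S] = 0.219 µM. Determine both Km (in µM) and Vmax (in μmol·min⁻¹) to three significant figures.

From v = Vmax[S]/(Km+[S]), each point gives Vmax = v(Km+[S])/[S].
Equating: 48.5(Km+0.0373)/0.0373 = 126(Km+0.219)/0.219.
1300·Km + 48.5 = 575.3·Km + 126, so (1300 − 575.3)·Km = 126 − 48.5.
Km = 77.50/724.9 = 0.107 µM; then Vmax = 48.5(0.107+0.0373)/0.0373 = 188 μmol·min⁻¹.

Km = 0.107 µM; Vmax = 188 μmol·min⁻¹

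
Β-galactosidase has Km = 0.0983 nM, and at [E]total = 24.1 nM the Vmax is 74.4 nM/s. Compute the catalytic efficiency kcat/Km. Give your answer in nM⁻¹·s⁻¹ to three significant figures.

kcat = Vmax/[E]total = 74.4/24.1 = 3.09 s⁻¹.
kcat/Km = 3.09/0.0983 = 31.4 nM⁻¹·s⁻¹.

31.4 nM⁻¹·s⁻¹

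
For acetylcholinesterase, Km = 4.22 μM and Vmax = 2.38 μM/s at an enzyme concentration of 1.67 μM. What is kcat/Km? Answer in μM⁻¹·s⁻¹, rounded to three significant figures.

0.338 μM⁻¹·s⁻¹

kcat = Vmax/[E]total = 2.38/1.67 = 1.43 s⁻¹.
kcat/Km = 1.43/4.22 = 0.338 μM⁻¹·s⁻¹.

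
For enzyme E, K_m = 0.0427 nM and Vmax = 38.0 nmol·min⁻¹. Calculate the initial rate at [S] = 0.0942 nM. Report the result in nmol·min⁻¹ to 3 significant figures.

v = Vmax·[S]/(Km + [S]) = 38.0 × 0.0942 / (0.0427 + 0.0942)
  = 3.580 / 0.1369 = 26.1 nmol·min⁻¹.

26.1 nmol·min⁻¹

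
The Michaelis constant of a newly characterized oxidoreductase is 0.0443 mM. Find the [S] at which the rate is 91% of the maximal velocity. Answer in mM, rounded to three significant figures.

0.448 mM

v/Vmax = [S]/(Km+[S]) = 0.91, so [S] = Km·0.91/(1 − 0.91) = 0.0443 × 10.11.
[S] = 0.448 mM.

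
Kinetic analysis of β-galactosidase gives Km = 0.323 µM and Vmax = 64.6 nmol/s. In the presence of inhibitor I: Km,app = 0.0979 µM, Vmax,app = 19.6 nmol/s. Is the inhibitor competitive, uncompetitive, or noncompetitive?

Both Km and Vmax decrease by the same factor (~3.30-fold) — characteristic of uncompetitive inhibition.

uncompetitive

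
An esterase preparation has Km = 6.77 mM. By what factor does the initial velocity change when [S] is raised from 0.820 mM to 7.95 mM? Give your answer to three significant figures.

The fractional saturations are [S]/(Km+[S]) = 0.820/7.590 = 0.1080 and 7.95/14.72 = 0.5401.
v₂/v₁ is just their ratio: 0.5401/0.1080 = 5.00.

5.00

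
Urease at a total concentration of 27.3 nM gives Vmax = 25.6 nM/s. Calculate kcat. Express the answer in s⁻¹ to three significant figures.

0.938 s⁻¹

kcat = Vmax/[E]total = 25.6 nM/s / 27.3 nM = 0.938 s⁻¹.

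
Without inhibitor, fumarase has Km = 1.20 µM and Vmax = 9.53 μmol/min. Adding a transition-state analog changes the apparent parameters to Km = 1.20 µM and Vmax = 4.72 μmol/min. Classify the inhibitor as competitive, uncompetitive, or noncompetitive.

Vmax decreases (9.53 → 4.72 μmol/min) while Km is unchanged — pure noncompetitive inhibition.

noncompetitive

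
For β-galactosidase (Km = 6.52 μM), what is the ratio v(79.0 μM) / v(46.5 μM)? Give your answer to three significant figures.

1.05

The fractional saturations are [S]/(Km+[S]) = 46.5/53.02 = 0.8770 and 79.0/85.52 = 0.9238.
v₂/v₁ is just their ratio: 0.9238/0.8770 = 1.05.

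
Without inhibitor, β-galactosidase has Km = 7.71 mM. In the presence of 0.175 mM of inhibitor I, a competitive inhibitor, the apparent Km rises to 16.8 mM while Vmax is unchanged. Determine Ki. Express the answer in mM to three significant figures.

0.148 mM

Competitive: Km,app = α·Km with α = 1 + [I]/Ki.
α = Km,app/Km = 16.8/7.71 = 2.179.
Ki = [I]/(α − 1) = 0.175/1.179 = 0.148 mM.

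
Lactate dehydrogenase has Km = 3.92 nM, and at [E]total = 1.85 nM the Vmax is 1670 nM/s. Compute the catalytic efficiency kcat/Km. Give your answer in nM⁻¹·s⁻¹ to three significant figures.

230 nM⁻¹·s⁻¹

kcat = Vmax/[E]total = 1670/1.85 = 903 s⁻¹.
kcat/Km = 903/3.92 = 230 nM⁻¹·s⁻¹.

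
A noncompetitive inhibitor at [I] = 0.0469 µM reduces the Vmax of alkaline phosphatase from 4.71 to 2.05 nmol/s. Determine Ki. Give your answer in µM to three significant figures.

0.0361 µM

Noncompetitive: Vmax,app = Vmax/α with α = 1 + [I]/Ki.
α = Vmax/Vmax,app = 4.71/2.05 = 2.298.
Ki = [I]/(α − 1) = 0.0469/1.298 = 0.0361 µM.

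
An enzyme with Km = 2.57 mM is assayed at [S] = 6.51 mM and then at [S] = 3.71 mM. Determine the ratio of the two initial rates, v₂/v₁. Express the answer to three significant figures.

0.824

Since Vmax cancels, v₂/v₁ = [S]₂(Km+[S]₁) / [S]₁(Km+[S]₂).
= 3.71×(2.57+6.51) / (6.51×(2.57+3.71)) = 33.69/40.88 = 0.824.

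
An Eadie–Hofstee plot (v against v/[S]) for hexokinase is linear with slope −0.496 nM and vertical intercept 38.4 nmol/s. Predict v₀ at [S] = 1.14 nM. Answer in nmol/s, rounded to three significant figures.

In the Eadie–Hofstee form v = Vmax − Km·(v/[S]), the slope is −Km and the intercept is Vmax, so Km = 0.496 nM and Vmax = 38.4 nmol/s.
v = 38.4 × 1.14/(0.496 + 1.14) = 26.8 nmol/s.

26.8 nmol/s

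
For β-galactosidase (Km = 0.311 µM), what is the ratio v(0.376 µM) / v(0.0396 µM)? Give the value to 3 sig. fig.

The fractional saturations are [S]/(Km+[S]) = 0.0396/0.3506 = 0.1129 and 0.376/0.6870 = 0.5473.
v₂/v₁ is just their ratio: 0.5473/0.1129 = 4.85.

4.85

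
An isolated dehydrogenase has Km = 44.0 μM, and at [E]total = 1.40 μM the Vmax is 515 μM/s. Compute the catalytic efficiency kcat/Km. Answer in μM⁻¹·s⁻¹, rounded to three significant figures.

8.36 μM⁻¹·s⁻¹

kcat = Vmax/[E]total = 515/1.40 = 368 s⁻¹.
kcat/Km = 368/44.0 = 8.36 μM⁻¹·s⁻¹.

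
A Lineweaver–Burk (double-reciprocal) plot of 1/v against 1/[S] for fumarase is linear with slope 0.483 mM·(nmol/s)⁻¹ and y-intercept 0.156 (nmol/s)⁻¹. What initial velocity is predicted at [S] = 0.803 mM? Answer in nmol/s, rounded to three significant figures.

1.32 nmol/s

The y-intercept is 1/Vmax, so Vmax = 1/0.156 = 6.41 nmol/s.
The slope is Km/Vmax, so Km = 0.483 × 6.41 = 3.10 mM.
Then v = 6.41 × 0.803/(3.10 + 0.803) = 1.32 nmol/s.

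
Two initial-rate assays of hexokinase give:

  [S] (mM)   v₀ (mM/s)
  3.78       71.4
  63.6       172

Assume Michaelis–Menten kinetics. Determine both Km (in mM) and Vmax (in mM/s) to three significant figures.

In reciprocal form, 1/v = (Km/Vmax)·(1/[S]) + 1/Vmax. The two points give (1/[S], 1/v) = (0.2646, 0.01401) and (0.01572, 0.005814).
Slope = (0.01401 − 0.005814)/(0.2646 − 0.01572) = 0.03292; intercept = 0.01401 − 0.03292×0.2646 = 0.005296.
Vmax = 1/intercept = 189 mM/s; Km = slope × Vmax = 0.03292 × 189 = 6.22 mM.

Km = 6.22 mM; Vmax = 189 mM/s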